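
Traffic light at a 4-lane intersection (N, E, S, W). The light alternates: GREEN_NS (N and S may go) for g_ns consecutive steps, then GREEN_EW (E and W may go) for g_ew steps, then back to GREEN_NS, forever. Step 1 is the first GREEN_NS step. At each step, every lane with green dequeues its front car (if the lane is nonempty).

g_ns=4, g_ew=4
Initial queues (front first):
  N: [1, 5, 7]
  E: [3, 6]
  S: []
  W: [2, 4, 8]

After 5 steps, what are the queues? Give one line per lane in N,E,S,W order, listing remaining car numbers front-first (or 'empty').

Step 1 [NS]: N:car1-GO,E:wait,S:empty,W:wait | queues: N=2 E=2 S=0 W=3
Step 2 [NS]: N:car5-GO,E:wait,S:empty,W:wait | queues: N=1 E=2 S=0 W=3
Step 3 [NS]: N:car7-GO,E:wait,S:empty,W:wait | queues: N=0 E=2 S=0 W=3
Step 4 [NS]: N:empty,E:wait,S:empty,W:wait | queues: N=0 E=2 S=0 W=3
Step 5 [EW]: N:wait,E:car3-GO,S:wait,W:car2-GO | queues: N=0 E=1 S=0 W=2

N: empty
E: 6
S: empty
W: 4 8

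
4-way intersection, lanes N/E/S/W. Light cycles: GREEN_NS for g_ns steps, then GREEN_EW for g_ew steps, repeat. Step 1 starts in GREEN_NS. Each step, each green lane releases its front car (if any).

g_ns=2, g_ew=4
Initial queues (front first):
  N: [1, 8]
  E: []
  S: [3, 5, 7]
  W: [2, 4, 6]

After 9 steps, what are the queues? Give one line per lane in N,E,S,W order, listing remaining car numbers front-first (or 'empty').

Step 1 [NS]: N:car1-GO,E:wait,S:car3-GO,W:wait | queues: N=1 E=0 S=2 W=3
Step 2 [NS]: N:car8-GO,E:wait,S:car5-GO,W:wait | queues: N=0 E=0 S=1 W=3
Step 3 [EW]: N:wait,E:empty,S:wait,W:car2-GO | queues: N=0 E=0 S=1 W=2
Step 4 [EW]: N:wait,E:empty,S:wait,W:car4-GO | queues: N=0 E=0 S=1 W=1
Step 5 [EW]: N:wait,E:empty,S:wait,W:car6-GO | queues: N=0 E=0 S=1 W=0
Step 6 [EW]: N:wait,E:empty,S:wait,W:empty | queues: N=0 E=0 S=1 W=0
Step 7 [NS]: N:empty,E:wait,S:car7-GO,W:wait | queues: N=0 E=0 S=0 W=0

N: empty
E: empty
S: empty
W: empty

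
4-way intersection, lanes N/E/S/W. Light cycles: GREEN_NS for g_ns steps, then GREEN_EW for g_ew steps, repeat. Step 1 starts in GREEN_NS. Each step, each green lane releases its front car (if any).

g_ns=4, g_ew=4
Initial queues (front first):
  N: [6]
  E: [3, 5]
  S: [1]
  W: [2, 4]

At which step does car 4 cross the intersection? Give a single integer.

Step 1 [NS]: N:car6-GO,E:wait,S:car1-GO,W:wait | queues: N=0 E=2 S=0 W=2
Step 2 [NS]: N:empty,E:wait,S:empty,W:wait | queues: N=0 E=2 S=0 W=2
Step 3 [NS]: N:empty,E:wait,S:empty,W:wait | queues: N=0 E=2 S=0 W=2
Step 4 [NS]: N:empty,E:wait,S:empty,W:wait | queues: N=0 E=2 S=0 W=2
Step 5 [EW]: N:wait,E:car3-GO,S:wait,W:car2-GO | queues: N=0 E=1 S=0 W=1
Step 6 [EW]: N:wait,E:car5-GO,S:wait,W:car4-GO | queues: N=0 E=0 S=0 W=0
Car 4 crosses at step 6

6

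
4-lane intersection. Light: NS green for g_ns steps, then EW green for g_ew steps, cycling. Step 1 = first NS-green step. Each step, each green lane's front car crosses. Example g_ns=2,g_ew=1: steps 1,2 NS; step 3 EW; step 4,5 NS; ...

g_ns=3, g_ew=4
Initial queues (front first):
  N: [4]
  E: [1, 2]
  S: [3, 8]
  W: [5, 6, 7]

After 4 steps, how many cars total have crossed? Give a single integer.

Answer: 5

Derivation:
Step 1 [NS]: N:car4-GO,E:wait,S:car3-GO,W:wait | queues: N=0 E=2 S=1 W=3
Step 2 [NS]: N:empty,E:wait,S:car8-GO,W:wait | queues: N=0 E=2 S=0 W=3
Step 3 [NS]: N:empty,E:wait,S:empty,W:wait | queues: N=0 E=2 S=0 W=3
Step 4 [EW]: N:wait,E:car1-GO,S:wait,W:car5-GO | queues: N=0 E=1 S=0 W=2
Cars crossed by step 4: 5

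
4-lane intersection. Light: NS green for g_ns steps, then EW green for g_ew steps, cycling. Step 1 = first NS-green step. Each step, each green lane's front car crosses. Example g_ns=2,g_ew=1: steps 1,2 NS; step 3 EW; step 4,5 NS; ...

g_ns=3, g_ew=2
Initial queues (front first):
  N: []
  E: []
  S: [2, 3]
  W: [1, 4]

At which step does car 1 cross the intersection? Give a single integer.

Step 1 [NS]: N:empty,E:wait,S:car2-GO,W:wait | queues: N=0 E=0 S=1 W=2
Step 2 [NS]: N:empty,E:wait,S:car3-GO,W:wait | queues: N=0 E=0 S=0 W=2
Step 3 [NS]: N:empty,E:wait,S:empty,W:wait | queues: N=0 E=0 S=0 W=2
Step 4 [EW]: N:wait,E:empty,S:wait,W:car1-GO | queues: N=0 E=0 S=0 W=1
Step 5 [EW]: N:wait,E:empty,S:wait,W:car4-GO | queues: N=0 E=0 S=0 W=0
Car 1 crosses at step 4

4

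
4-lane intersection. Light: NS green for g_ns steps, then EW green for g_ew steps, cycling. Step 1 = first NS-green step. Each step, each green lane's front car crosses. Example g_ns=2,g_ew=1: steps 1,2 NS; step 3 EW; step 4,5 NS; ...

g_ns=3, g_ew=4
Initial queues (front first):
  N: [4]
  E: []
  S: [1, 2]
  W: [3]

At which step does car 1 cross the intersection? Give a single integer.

Step 1 [NS]: N:car4-GO,E:wait,S:car1-GO,W:wait | queues: N=0 E=0 S=1 W=1
Step 2 [NS]: N:empty,E:wait,S:car2-GO,W:wait | queues: N=0 E=0 S=0 W=1
Step 3 [NS]: N:empty,E:wait,S:empty,W:wait | queues: N=0 E=0 S=0 W=1
Step 4 [EW]: N:wait,E:empty,S:wait,W:car3-GO | queues: N=0 E=0 S=0 W=0
Car 1 crosses at step 1

1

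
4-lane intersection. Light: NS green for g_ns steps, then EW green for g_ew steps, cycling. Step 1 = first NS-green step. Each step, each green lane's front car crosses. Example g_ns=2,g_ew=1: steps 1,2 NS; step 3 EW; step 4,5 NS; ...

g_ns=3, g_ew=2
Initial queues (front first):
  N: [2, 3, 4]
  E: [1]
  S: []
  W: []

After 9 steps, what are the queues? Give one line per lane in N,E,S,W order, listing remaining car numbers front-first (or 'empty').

Step 1 [NS]: N:car2-GO,E:wait,S:empty,W:wait | queues: N=2 E=1 S=0 W=0
Step 2 [NS]: N:car3-GO,E:wait,S:empty,W:wait | queues: N=1 E=1 S=0 W=0
Step 3 [NS]: N:car4-GO,E:wait,S:empty,W:wait | queues: N=0 E=1 S=0 W=0
Step 4 [EW]: N:wait,E:car1-GO,S:wait,W:empty | queues: N=0 E=0 S=0 W=0

N: empty
E: empty
S: empty
W: empty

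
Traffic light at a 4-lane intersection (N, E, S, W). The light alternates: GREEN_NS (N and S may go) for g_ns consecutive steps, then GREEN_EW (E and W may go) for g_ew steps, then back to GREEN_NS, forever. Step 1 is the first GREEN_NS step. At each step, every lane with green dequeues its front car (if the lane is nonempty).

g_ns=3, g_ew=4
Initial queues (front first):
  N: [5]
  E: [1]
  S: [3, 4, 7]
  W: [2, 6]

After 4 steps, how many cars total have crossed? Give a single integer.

Step 1 [NS]: N:car5-GO,E:wait,S:car3-GO,W:wait | queues: N=0 E=1 S=2 W=2
Step 2 [NS]: N:empty,E:wait,S:car4-GO,W:wait | queues: N=0 E=1 S=1 W=2
Step 3 [NS]: N:empty,E:wait,S:car7-GO,W:wait | queues: N=0 E=1 S=0 W=2
Step 4 [EW]: N:wait,E:car1-GO,S:wait,W:car2-GO | queues: N=0 E=0 S=0 W=1
Cars crossed by step 4: 6

Answer: 6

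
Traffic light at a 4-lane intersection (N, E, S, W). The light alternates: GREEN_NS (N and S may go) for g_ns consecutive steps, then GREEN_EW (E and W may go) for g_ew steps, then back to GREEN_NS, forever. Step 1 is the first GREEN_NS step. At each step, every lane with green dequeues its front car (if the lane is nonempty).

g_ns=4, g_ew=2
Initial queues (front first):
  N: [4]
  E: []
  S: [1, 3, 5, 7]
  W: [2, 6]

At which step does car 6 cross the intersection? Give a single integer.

Step 1 [NS]: N:car4-GO,E:wait,S:car1-GO,W:wait | queues: N=0 E=0 S=3 W=2
Step 2 [NS]: N:empty,E:wait,S:car3-GO,W:wait | queues: N=0 E=0 S=2 W=2
Step 3 [NS]: N:empty,E:wait,S:car5-GO,W:wait | queues: N=0 E=0 S=1 W=2
Step 4 [NS]: N:empty,E:wait,S:car7-GO,W:wait | queues: N=0 E=0 S=0 W=2
Step 5 [EW]: N:wait,E:empty,S:wait,W:car2-GO | queues: N=0 E=0 S=0 W=1
Step 6 [EW]: N:wait,E:empty,S:wait,W:car6-GO | queues: N=0 E=0 S=0 W=0
Car 6 crosses at step 6

6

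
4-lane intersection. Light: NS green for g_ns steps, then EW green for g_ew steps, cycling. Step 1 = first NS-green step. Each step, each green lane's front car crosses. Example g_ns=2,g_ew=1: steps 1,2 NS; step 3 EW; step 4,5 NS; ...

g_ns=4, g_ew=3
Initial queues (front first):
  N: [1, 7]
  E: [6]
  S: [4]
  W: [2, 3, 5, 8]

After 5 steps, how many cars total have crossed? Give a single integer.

Step 1 [NS]: N:car1-GO,E:wait,S:car4-GO,W:wait | queues: N=1 E=1 S=0 W=4
Step 2 [NS]: N:car7-GO,E:wait,S:empty,W:wait | queues: N=0 E=1 S=0 W=4
Step 3 [NS]: N:empty,E:wait,S:empty,W:wait | queues: N=0 E=1 S=0 W=4
Step 4 [NS]: N:empty,E:wait,S:empty,W:wait | queues: N=0 E=1 S=0 W=4
Step 5 [EW]: N:wait,E:car6-GO,S:wait,W:car2-GO | queues: N=0 E=0 S=0 W=3
Cars crossed by step 5: 5

Answer: 5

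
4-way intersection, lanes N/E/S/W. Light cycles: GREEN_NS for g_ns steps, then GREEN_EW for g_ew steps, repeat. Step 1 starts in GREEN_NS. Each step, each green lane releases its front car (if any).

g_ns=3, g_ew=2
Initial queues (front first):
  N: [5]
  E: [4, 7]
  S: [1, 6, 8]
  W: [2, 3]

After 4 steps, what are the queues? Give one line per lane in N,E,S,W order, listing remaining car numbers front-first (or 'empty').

Step 1 [NS]: N:car5-GO,E:wait,S:car1-GO,W:wait | queues: N=0 E=2 S=2 W=2
Step 2 [NS]: N:empty,E:wait,S:car6-GO,W:wait | queues: N=0 E=2 S=1 W=2
Step 3 [NS]: N:empty,E:wait,S:car8-GO,W:wait | queues: N=0 E=2 S=0 W=2
Step 4 [EW]: N:wait,E:car4-GO,S:wait,W:car2-GO | queues: N=0 E=1 S=0 W=1

N: empty
E: 7
S: empty
W: 3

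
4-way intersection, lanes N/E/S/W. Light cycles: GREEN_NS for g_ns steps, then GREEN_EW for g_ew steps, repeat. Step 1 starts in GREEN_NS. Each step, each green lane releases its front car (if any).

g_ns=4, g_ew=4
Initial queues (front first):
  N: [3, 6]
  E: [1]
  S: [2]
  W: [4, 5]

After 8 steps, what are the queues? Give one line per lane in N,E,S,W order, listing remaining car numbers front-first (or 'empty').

Step 1 [NS]: N:car3-GO,E:wait,S:car2-GO,W:wait | queues: N=1 E=1 S=0 W=2
Step 2 [NS]: N:car6-GO,E:wait,S:empty,W:wait | queues: N=0 E=1 S=0 W=2
Step 3 [NS]: N:empty,E:wait,S:empty,W:wait | queues: N=0 E=1 S=0 W=2
Step 4 [NS]: N:empty,E:wait,S:empty,W:wait | queues: N=0 E=1 S=0 W=2
Step 5 [EW]: N:wait,E:car1-GO,S:wait,W:car4-GO | queues: N=0 E=0 S=0 W=1
Step 6 [EW]: N:wait,E:empty,S:wait,W:car5-GO | queues: N=0 E=0 S=0 W=0

N: empty
E: empty
S: empty
W: empty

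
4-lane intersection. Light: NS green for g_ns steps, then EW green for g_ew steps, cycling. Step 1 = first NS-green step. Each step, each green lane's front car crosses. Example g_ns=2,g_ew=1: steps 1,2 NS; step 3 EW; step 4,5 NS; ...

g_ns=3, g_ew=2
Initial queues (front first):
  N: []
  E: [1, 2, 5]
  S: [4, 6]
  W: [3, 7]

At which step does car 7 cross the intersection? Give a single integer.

Step 1 [NS]: N:empty,E:wait,S:car4-GO,W:wait | queues: N=0 E=3 S=1 W=2
Step 2 [NS]: N:empty,E:wait,S:car6-GO,W:wait | queues: N=0 E=3 S=0 W=2
Step 3 [NS]: N:empty,E:wait,S:empty,W:wait | queues: N=0 E=3 S=0 W=2
Step 4 [EW]: N:wait,E:car1-GO,S:wait,W:car3-GO | queues: N=0 E=2 S=0 W=1
Step 5 [EW]: N:wait,E:car2-GO,S:wait,W:car7-GO | queues: N=0 E=1 S=0 W=0
Step 6 [NS]: N:empty,E:wait,S:empty,W:wait | queues: N=0 E=1 S=0 W=0
Step 7 [NS]: N:empty,E:wait,S:empty,W:wait | queues: N=0 E=1 S=0 W=0
Step 8 [NS]: N:empty,E:wait,S:empty,W:wait | queues: N=0 E=1 S=0 W=0
Step 9 [EW]: N:wait,E:car5-GO,S:wait,W:empty | queues: N=0 E=0 S=0 W=0
Car 7 crosses at step 5

5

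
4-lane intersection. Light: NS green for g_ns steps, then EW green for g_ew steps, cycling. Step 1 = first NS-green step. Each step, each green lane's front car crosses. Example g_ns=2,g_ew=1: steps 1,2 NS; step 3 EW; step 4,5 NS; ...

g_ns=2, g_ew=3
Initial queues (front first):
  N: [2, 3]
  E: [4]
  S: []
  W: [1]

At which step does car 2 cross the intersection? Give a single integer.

Step 1 [NS]: N:car2-GO,E:wait,S:empty,W:wait | queues: N=1 E=1 S=0 W=1
Step 2 [NS]: N:car3-GO,E:wait,S:empty,W:wait | queues: N=0 E=1 S=0 W=1
Step 3 [EW]: N:wait,E:car4-GO,S:wait,W:car1-GO | queues: N=0 E=0 S=0 W=0
Car 2 crosses at step 1

1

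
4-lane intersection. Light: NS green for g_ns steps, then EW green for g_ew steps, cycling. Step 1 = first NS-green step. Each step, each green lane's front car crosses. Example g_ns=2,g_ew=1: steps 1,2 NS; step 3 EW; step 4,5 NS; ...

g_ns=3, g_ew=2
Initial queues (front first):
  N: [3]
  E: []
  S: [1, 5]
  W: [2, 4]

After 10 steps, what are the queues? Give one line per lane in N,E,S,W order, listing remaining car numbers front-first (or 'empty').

Step 1 [NS]: N:car3-GO,E:wait,S:car1-GO,W:wait | queues: N=0 E=0 S=1 W=2
Step 2 [NS]: N:empty,E:wait,S:car5-GO,W:wait | queues: N=0 E=0 S=0 W=2
Step 3 [NS]: N:empty,E:wait,S:empty,W:wait | queues: N=0 E=0 S=0 W=2
Step 4 [EW]: N:wait,E:empty,S:wait,W:car2-GO | queues: N=0 E=0 S=0 W=1
Step 5 [EW]: N:wait,E:empty,S:wait,W:car4-GO | queues: N=0 E=0 S=0 W=0

N: empty
E: empty
S: empty
W: empty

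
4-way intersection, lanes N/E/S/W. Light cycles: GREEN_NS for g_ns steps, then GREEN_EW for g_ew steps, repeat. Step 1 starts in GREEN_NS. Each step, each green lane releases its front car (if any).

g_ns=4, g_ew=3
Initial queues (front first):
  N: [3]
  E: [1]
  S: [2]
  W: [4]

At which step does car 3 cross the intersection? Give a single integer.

Step 1 [NS]: N:car3-GO,E:wait,S:car2-GO,W:wait | queues: N=0 E=1 S=0 W=1
Step 2 [NS]: N:empty,E:wait,S:empty,W:wait | queues: N=0 E=1 S=0 W=1
Step 3 [NS]: N:empty,E:wait,S:empty,W:wait | queues: N=0 E=1 S=0 W=1
Step 4 [NS]: N:empty,E:wait,S:empty,W:wait | queues: N=0 E=1 S=0 W=1
Step 5 [EW]: N:wait,E:car1-GO,S:wait,W:car4-GO | queues: N=0 E=0 S=0 W=0
Car 3 crosses at step 1

1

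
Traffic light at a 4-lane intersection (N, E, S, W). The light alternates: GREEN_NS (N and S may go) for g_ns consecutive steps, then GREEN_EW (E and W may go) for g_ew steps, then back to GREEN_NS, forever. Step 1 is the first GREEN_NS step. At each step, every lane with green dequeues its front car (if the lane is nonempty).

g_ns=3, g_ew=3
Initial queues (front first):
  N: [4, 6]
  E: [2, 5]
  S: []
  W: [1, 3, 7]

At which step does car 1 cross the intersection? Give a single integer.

Step 1 [NS]: N:car4-GO,E:wait,S:empty,W:wait | queues: N=1 E=2 S=0 W=3
Step 2 [NS]: N:car6-GO,E:wait,S:empty,W:wait | queues: N=0 E=2 S=0 W=3
Step 3 [NS]: N:empty,E:wait,S:empty,W:wait | queues: N=0 E=2 S=0 W=3
Step 4 [EW]: N:wait,E:car2-GO,S:wait,W:car1-GO | queues: N=0 E=1 S=0 W=2
Step 5 [EW]: N:wait,E:car5-GO,S:wait,W:car3-GO | queues: N=0 E=0 S=0 W=1
Step 6 [EW]: N:wait,E:empty,S:wait,W:car7-GO | queues: N=0 E=0 S=0 W=0
Car 1 crosses at step 4

4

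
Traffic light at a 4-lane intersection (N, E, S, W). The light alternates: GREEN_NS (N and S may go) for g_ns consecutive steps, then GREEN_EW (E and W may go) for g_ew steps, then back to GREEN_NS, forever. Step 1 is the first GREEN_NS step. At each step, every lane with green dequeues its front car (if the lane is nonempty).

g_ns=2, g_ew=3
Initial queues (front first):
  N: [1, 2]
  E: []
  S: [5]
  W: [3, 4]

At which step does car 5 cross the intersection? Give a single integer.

Step 1 [NS]: N:car1-GO,E:wait,S:car5-GO,W:wait | queues: N=1 E=0 S=0 W=2
Step 2 [NS]: N:car2-GO,E:wait,S:empty,W:wait | queues: N=0 E=0 S=0 W=2
Step 3 [EW]: N:wait,E:empty,S:wait,W:car3-GO | queues: N=0 E=0 S=0 W=1
Step 4 [EW]: N:wait,E:empty,S:wait,W:car4-GO | queues: N=0 E=0 S=0 W=0
Car 5 crosses at step 1

1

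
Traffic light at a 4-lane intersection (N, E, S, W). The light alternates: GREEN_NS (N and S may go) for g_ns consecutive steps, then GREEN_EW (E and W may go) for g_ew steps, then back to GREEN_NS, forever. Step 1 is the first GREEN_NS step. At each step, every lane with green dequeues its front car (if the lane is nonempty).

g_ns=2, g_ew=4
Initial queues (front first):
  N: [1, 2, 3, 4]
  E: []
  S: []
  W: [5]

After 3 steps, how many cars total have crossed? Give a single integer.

Answer: 3

Derivation:
Step 1 [NS]: N:car1-GO,E:wait,S:empty,W:wait | queues: N=3 E=0 S=0 W=1
Step 2 [NS]: N:car2-GO,E:wait,S:empty,W:wait | queues: N=2 E=0 S=0 W=1
Step 3 [EW]: N:wait,E:empty,S:wait,W:car5-GO | queues: N=2 E=0 S=0 W=0
Cars crossed by step 3: 3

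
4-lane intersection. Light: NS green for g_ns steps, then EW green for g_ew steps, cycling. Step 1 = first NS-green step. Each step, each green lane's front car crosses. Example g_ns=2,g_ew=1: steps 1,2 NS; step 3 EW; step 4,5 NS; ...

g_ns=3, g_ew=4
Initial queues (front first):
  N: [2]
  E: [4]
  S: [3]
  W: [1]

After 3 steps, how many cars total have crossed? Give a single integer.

Answer: 2

Derivation:
Step 1 [NS]: N:car2-GO,E:wait,S:car3-GO,W:wait | queues: N=0 E=1 S=0 W=1
Step 2 [NS]: N:empty,E:wait,S:empty,W:wait | queues: N=0 E=1 S=0 W=1
Step 3 [NS]: N:empty,E:wait,S:empty,W:wait | queues: N=0 E=1 S=0 W=1
Cars crossed by step 3: 2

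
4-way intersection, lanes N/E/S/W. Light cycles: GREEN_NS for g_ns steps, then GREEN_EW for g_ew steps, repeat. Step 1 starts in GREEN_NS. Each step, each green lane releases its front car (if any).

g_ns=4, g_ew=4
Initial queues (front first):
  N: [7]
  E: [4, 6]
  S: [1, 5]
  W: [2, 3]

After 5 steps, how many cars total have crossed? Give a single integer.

Answer: 5

Derivation:
Step 1 [NS]: N:car7-GO,E:wait,S:car1-GO,W:wait | queues: N=0 E=2 S=1 W=2
Step 2 [NS]: N:empty,E:wait,S:car5-GO,W:wait | queues: N=0 E=2 S=0 W=2
Step 3 [NS]: N:empty,E:wait,S:empty,W:wait | queues: N=0 E=2 S=0 W=2
Step 4 [NS]: N:empty,E:wait,S:empty,W:wait | queues: N=0 E=2 S=0 W=2
Step 5 [EW]: N:wait,E:car4-GO,S:wait,W:car2-GO | queues: N=0 E=1 S=0 W=1
Cars crossed by step 5: 5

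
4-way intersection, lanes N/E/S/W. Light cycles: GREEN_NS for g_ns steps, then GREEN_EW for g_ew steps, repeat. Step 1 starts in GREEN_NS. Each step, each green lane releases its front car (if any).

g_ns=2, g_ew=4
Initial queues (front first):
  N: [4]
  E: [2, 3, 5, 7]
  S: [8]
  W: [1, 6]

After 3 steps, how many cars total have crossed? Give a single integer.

Answer: 4

Derivation:
Step 1 [NS]: N:car4-GO,E:wait,S:car8-GO,W:wait | queues: N=0 E=4 S=0 W=2
Step 2 [NS]: N:empty,E:wait,S:empty,W:wait | queues: N=0 E=4 S=0 W=2
Step 3 [EW]: N:wait,E:car2-GO,S:wait,W:car1-GO | queues: N=0 E=3 S=0 W=1
Cars crossed by step 3: 4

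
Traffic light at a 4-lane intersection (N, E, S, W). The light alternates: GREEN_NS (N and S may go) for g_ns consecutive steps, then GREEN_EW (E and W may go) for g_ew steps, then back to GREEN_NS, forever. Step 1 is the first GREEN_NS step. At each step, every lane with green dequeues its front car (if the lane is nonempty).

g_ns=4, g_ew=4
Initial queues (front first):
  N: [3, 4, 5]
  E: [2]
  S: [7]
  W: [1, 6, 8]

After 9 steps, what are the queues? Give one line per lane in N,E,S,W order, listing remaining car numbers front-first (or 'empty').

Step 1 [NS]: N:car3-GO,E:wait,S:car7-GO,W:wait | queues: N=2 E=1 S=0 W=3
Step 2 [NS]: N:car4-GO,E:wait,S:empty,W:wait | queues: N=1 E=1 S=0 W=3
Step 3 [NS]: N:car5-GO,E:wait,S:empty,W:wait | queues: N=0 E=1 S=0 W=3
Step 4 [NS]: N:empty,E:wait,S:empty,W:wait | queues: N=0 E=1 S=0 W=3
Step 5 [EW]: N:wait,E:car2-GO,S:wait,W:car1-GO | queues: N=0 E=0 S=0 W=2
Step 6 [EW]: N:wait,E:empty,S:wait,W:car6-GO | queues: N=0 E=0 S=0 W=1
Step 7 [EW]: N:wait,E:empty,S:wait,W:car8-GO | queues: N=0 E=0 S=0 W=0

N: empty
E: empty
S: empty
W: empty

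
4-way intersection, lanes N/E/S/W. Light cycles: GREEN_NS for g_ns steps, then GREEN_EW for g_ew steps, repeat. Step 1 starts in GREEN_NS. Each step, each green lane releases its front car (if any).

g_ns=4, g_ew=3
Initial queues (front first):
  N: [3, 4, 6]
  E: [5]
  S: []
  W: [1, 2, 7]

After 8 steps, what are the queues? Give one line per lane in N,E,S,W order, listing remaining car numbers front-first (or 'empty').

Step 1 [NS]: N:car3-GO,E:wait,S:empty,W:wait | queues: N=2 E=1 S=0 W=3
Step 2 [NS]: N:car4-GO,E:wait,S:empty,W:wait | queues: N=1 E=1 S=0 W=3
Step 3 [NS]: N:car6-GO,E:wait,S:empty,W:wait | queues: N=0 E=1 S=0 W=3
Step 4 [NS]: N:empty,E:wait,S:empty,W:wait | queues: N=0 E=1 S=0 W=3
Step 5 [EW]: N:wait,E:car5-GO,S:wait,W:car1-GO | queues: N=0 E=0 S=0 W=2
Step 6 [EW]: N:wait,E:empty,S:wait,W:car2-GO | queues: N=0 E=0 S=0 W=1
Step 7 [EW]: N:wait,E:empty,S:wait,W:car7-GO | queues: N=0 E=0 S=0 W=0

N: empty
E: empty
S: empty
W: empty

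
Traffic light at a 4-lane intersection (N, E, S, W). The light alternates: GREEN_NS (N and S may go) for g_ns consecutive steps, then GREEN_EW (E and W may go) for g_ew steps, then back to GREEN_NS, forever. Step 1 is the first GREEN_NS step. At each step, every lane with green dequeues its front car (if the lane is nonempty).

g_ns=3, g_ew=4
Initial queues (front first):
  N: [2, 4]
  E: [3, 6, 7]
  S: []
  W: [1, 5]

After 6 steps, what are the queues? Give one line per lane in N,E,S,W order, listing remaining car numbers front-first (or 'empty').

Step 1 [NS]: N:car2-GO,E:wait,S:empty,W:wait | queues: N=1 E=3 S=0 W=2
Step 2 [NS]: N:car4-GO,E:wait,S:empty,W:wait | queues: N=0 E=3 S=0 W=2
Step 3 [NS]: N:empty,E:wait,S:empty,W:wait | queues: N=0 E=3 S=0 W=2
Step 4 [EW]: N:wait,E:car3-GO,S:wait,W:car1-GO | queues: N=0 E=2 S=0 W=1
Step 5 [EW]: N:wait,E:car6-GO,S:wait,W:car5-GO | queues: N=0 E=1 S=0 W=0
Step 6 [EW]: N:wait,E:car7-GO,S:wait,W:empty | queues: N=0 E=0 S=0 W=0

N: empty
E: empty
S: empty
W: empty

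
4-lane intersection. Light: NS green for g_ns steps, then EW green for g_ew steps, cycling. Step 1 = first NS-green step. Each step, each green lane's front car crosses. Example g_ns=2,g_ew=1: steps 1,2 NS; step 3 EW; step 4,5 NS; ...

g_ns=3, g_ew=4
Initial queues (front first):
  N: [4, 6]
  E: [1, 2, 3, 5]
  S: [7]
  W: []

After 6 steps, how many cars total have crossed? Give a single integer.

Answer: 6

Derivation:
Step 1 [NS]: N:car4-GO,E:wait,S:car7-GO,W:wait | queues: N=1 E=4 S=0 W=0
Step 2 [NS]: N:car6-GO,E:wait,S:empty,W:wait | queues: N=0 E=4 S=0 W=0
Step 3 [NS]: N:empty,E:wait,S:empty,W:wait | queues: N=0 E=4 S=0 W=0
Step 4 [EW]: N:wait,E:car1-GO,S:wait,W:empty | queues: N=0 E=3 S=0 W=0
Step 5 [EW]: N:wait,E:car2-GO,S:wait,W:empty | queues: N=0 E=2 S=0 W=0
Step 6 [EW]: N:wait,E:car3-GO,S:wait,W:empty | queues: N=0 E=1 S=0 W=0
Cars crossed by step 6: 6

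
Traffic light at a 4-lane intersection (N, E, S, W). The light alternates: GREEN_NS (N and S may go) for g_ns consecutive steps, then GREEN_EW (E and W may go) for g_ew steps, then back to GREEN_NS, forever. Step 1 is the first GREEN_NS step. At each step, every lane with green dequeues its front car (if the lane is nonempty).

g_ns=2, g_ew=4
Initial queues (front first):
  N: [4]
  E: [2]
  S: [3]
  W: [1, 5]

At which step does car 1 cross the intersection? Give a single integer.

Step 1 [NS]: N:car4-GO,E:wait,S:car3-GO,W:wait | queues: N=0 E=1 S=0 W=2
Step 2 [NS]: N:empty,E:wait,S:empty,W:wait | queues: N=0 E=1 S=0 W=2
Step 3 [EW]: N:wait,E:car2-GO,S:wait,W:car1-GO | queues: N=0 E=0 S=0 W=1
Step 4 [EW]: N:wait,E:empty,S:wait,W:car5-GO | queues: N=0 E=0 S=0 W=0
Car 1 crosses at step 3

3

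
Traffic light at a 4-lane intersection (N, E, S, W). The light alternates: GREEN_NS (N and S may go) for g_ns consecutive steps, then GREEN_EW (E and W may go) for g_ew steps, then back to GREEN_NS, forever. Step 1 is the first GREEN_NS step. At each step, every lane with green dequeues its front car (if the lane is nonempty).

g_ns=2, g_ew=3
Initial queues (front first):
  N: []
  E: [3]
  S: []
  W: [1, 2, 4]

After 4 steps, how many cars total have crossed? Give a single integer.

Answer: 3

Derivation:
Step 1 [NS]: N:empty,E:wait,S:empty,W:wait | queues: N=0 E=1 S=0 W=3
Step 2 [NS]: N:empty,E:wait,S:empty,W:wait | queues: N=0 E=1 S=0 W=3
Step 3 [EW]: N:wait,E:car3-GO,S:wait,W:car1-GO | queues: N=0 E=0 S=0 W=2
Step 4 [EW]: N:wait,E:empty,S:wait,W:car2-GO | queues: N=0 E=0 S=0 W=1
Cars crossed by step 4: 3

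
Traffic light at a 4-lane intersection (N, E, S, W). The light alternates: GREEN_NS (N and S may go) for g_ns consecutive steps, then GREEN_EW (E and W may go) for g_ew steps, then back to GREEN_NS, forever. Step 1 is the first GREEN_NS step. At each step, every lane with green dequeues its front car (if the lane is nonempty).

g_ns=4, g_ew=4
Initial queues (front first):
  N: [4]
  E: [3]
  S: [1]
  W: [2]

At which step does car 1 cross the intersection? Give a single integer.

Step 1 [NS]: N:car4-GO,E:wait,S:car1-GO,W:wait | queues: N=0 E=1 S=0 W=1
Step 2 [NS]: N:empty,E:wait,S:empty,W:wait | queues: N=0 E=1 S=0 W=1
Step 3 [NS]: N:empty,E:wait,S:empty,W:wait | queues: N=0 E=1 S=0 W=1
Step 4 [NS]: N:empty,E:wait,S:empty,W:wait | queues: N=0 E=1 S=0 W=1
Step 5 [EW]: N:wait,E:car3-GO,S:wait,W:car2-GO | queues: N=0 E=0 S=0 W=0
Car 1 crosses at step 1

1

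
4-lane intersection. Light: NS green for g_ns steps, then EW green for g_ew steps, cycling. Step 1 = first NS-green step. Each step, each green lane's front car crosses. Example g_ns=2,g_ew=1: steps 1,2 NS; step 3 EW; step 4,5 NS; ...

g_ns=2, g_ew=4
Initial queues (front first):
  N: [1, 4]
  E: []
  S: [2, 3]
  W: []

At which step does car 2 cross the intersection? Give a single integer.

Step 1 [NS]: N:car1-GO,E:wait,S:car2-GO,W:wait | queues: N=1 E=0 S=1 W=0
Step 2 [NS]: N:car4-GO,E:wait,S:car3-GO,W:wait | queues: N=0 E=0 S=0 W=0
Car 2 crosses at step 1

1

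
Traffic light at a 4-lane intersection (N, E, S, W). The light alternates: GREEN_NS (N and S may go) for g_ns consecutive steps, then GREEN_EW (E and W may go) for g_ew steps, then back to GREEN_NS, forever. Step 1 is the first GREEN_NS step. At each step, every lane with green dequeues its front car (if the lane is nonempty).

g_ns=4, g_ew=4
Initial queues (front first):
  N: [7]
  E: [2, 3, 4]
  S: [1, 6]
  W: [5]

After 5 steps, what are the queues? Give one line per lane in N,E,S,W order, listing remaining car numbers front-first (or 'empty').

Step 1 [NS]: N:car7-GO,E:wait,S:car1-GO,W:wait | queues: N=0 E=3 S=1 W=1
Step 2 [NS]: N:empty,E:wait,S:car6-GO,W:wait | queues: N=0 E=3 S=0 W=1
Step 3 [NS]: N:empty,E:wait,S:empty,W:wait | queues: N=0 E=3 S=0 W=1
Step 4 [NS]: N:empty,E:wait,S:empty,W:wait | queues: N=0 E=3 S=0 W=1
Step 5 [EW]: N:wait,E:car2-GO,S:wait,W:car5-GO | queues: N=0 E=2 S=0 W=0

N: empty
E: 3 4
S: empty
W: empty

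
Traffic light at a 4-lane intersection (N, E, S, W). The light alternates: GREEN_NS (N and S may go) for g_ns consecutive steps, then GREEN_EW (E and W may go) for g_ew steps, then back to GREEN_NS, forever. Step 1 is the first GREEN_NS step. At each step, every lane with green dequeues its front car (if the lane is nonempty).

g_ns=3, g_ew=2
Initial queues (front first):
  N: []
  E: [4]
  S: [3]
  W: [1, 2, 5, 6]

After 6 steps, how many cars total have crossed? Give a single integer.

Answer: 4

Derivation:
Step 1 [NS]: N:empty,E:wait,S:car3-GO,W:wait | queues: N=0 E=1 S=0 W=4
Step 2 [NS]: N:empty,E:wait,S:empty,W:wait | queues: N=0 E=1 S=0 W=4
Step 3 [NS]: N:empty,E:wait,S:empty,W:wait | queues: N=0 E=1 S=0 W=4
Step 4 [EW]: N:wait,E:car4-GO,S:wait,W:car1-GO | queues: N=0 E=0 S=0 W=3
Step 5 [EW]: N:wait,E:empty,S:wait,W:car2-GO | queues: N=0 E=0 S=0 W=2
Step 6 [NS]: N:empty,E:wait,S:empty,W:wait | queues: N=0 E=0 S=0 W=2
Cars crossed by step 6: 4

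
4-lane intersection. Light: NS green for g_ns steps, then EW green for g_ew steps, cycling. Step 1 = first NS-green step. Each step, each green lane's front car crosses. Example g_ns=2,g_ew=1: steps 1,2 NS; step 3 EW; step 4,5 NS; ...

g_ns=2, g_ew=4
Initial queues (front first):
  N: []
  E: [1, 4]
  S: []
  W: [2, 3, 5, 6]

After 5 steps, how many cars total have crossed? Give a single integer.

Answer: 5

Derivation:
Step 1 [NS]: N:empty,E:wait,S:empty,W:wait | queues: N=0 E=2 S=0 W=4
Step 2 [NS]: N:empty,E:wait,S:empty,W:wait | queues: N=0 E=2 S=0 W=4
Step 3 [EW]: N:wait,E:car1-GO,S:wait,W:car2-GO | queues: N=0 E=1 S=0 W=3
Step 4 [EW]: N:wait,E:car4-GO,S:wait,W:car3-GO | queues: N=0 E=0 S=0 W=2
Step 5 [EW]: N:wait,E:empty,S:wait,W:car5-GO | queues: N=0 E=0 S=0 W=1
Cars crossed by step 5: 5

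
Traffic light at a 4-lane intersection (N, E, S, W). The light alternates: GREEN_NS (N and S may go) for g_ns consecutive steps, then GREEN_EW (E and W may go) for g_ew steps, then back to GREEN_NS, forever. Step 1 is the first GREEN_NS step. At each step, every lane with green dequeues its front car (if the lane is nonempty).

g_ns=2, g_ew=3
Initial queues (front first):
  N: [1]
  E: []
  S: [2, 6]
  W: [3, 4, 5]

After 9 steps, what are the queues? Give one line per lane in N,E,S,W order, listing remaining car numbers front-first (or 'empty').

Step 1 [NS]: N:car1-GO,E:wait,S:car2-GO,W:wait | queues: N=0 E=0 S=1 W=3
Step 2 [NS]: N:empty,E:wait,S:car6-GO,W:wait | queues: N=0 E=0 S=0 W=3
Step 3 [EW]: N:wait,E:empty,S:wait,W:car3-GO | queues: N=0 E=0 S=0 W=2
Step 4 [EW]: N:wait,E:empty,S:wait,W:car4-GO | queues: N=0 E=0 S=0 W=1
Step 5 [EW]: N:wait,E:empty,S:wait,W:car5-GO | queues: N=0 E=0 S=0 W=0

N: empty
E: empty
S: empty
W: empty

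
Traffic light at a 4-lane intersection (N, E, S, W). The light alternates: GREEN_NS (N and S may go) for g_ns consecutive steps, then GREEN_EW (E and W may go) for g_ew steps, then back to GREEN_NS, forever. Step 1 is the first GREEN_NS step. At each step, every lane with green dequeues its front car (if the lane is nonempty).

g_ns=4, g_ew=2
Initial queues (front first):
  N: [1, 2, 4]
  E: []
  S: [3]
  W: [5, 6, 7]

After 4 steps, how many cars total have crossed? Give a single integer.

Step 1 [NS]: N:car1-GO,E:wait,S:car3-GO,W:wait | queues: N=2 E=0 S=0 W=3
Step 2 [NS]: N:car2-GO,E:wait,S:empty,W:wait | queues: N=1 E=0 S=0 W=3
Step 3 [NS]: N:car4-GO,E:wait,S:empty,W:wait | queues: N=0 E=0 S=0 W=3
Step 4 [NS]: N:empty,E:wait,S:empty,W:wait | queues: N=0 E=0 S=0 W=3
Cars crossed by step 4: 4

Answer: 4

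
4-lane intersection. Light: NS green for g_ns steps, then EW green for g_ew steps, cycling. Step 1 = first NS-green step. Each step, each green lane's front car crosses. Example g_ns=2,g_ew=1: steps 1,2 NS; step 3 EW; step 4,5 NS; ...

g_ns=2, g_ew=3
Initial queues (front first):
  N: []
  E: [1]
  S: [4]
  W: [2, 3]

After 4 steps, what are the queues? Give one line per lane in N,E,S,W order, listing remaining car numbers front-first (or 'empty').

Step 1 [NS]: N:empty,E:wait,S:car4-GO,W:wait | queues: N=0 E=1 S=0 W=2
Step 2 [NS]: N:empty,E:wait,S:empty,W:wait | queues: N=0 E=1 S=0 W=2
Step 3 [EW]: N:wait,E:car1-GO,S:wait,W:car2-GO | queues: N=0 E=0 S=0 W=1
Step 4 [EW]: N:wait,E:empty,S:wait,W:car3-GO | queues: N=0 E=0 S=0 W=0

N: empty
E: empty
S: empty
W: empty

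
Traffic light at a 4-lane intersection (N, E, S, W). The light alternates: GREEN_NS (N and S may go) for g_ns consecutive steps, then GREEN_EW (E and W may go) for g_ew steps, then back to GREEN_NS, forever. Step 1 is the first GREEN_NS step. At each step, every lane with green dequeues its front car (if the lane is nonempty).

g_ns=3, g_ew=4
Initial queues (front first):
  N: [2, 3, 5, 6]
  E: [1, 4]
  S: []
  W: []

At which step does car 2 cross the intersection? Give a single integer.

Step 1 [NS]: N:car2-GO,E:wait,S:empty,W:wait | queues: N=3 E=2 S=0 W=0
Step 2 [NS]: N:car3-GO,E:wait,S:empty,W:wait | queues: N=2 E=2 S=0 W=0
Step 3 [NS]: N:car5-GO,E:wait,S:empty,W:wait | queues: N=1 E=2 S=0 W=0
Step 4 [EW]: N:wait,E:car1-GO,S:wait,W:empty | queues: N=1 E=1 S=0 W=0
Step 5 [EW]: N:wait,E:car4-GO,S:wait,W:empty | queues: N=1 E=0 S=0 W=0
Step 6 [EW]: N:wait,E:empty,S:wait,W:empty | queues: N=1 E=0 S=0 W=0
Step 7 [EW]: N:wait,E:empty,S:wait,W:empty | queues: N=1 E=0 S=0 W=0
Step 8 [NS]: N:car6-GO,E:wait,S:empty,W:wait | queues: N=0 E=0 S=0 W=0
Car 2 crosses at step 1

1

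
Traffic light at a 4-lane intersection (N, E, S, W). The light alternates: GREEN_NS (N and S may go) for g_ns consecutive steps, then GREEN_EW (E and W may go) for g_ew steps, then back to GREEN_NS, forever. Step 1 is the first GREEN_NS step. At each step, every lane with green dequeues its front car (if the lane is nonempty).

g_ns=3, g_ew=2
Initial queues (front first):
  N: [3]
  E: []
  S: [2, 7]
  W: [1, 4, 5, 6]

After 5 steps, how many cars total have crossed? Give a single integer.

Answer: 5

Derivation:
Step 1 [NS]: N:car3-GO,E:wait,S:car2-GO,W:wait | queues: N=0 E=0 S=1 W=4
Step 2 [NS]: N:empty,E:wait,S:car7-GO,W:wait | queues: N=0 E=0 S=0 W=4
Step 3 [NS]: N:empty,E:wait,S:empty,W:wait | queues: N=0 E=0 S=0 W=4
Step 4 [EW]: N:wait,E:empty,S:wait,W:car1-GO | queues: N=0 E=0 S=0 W=3
Step 5 [EW]: N:wait,E:empty,S:wait,W:car4-GO | queues: N=0 E=0 S=0 W=2
Cars crossed by step 5: 5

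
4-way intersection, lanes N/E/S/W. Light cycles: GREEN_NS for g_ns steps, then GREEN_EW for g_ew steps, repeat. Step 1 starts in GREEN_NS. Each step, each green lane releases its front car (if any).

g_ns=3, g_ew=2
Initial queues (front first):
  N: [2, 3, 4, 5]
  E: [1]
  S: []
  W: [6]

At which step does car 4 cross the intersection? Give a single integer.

Step 1 [NS]: N:car2-GO,E:wait,S:empty,W:wait | queues: N=3 E=1 S=0 W=1
Step 2 [NS]: N:car3-GO,E:wait,S:empty,W:wait | queues: N=2 E=1 S=0 W=1
Step 3 [NS]: N:car4-GO,E:wait,S:empty,W:wait | queues: N=1 E=1 S=0 W=1
Step 4 [EW]: N:wait,E:car1-GO,S:wait,W:car6-GO | queues: N=1 E=0 S=0 W=0
Step 5 [EW]: N:wait,E:empty,S:wait,W:empty | queues: N=1 E=0 S=0 W=0
Step 6 [NS]: N:car5-GO,E:wait,S:empty,W:wait | queues: N=0 E=0 S=0 W=0
Car 4 crosses at step 3

3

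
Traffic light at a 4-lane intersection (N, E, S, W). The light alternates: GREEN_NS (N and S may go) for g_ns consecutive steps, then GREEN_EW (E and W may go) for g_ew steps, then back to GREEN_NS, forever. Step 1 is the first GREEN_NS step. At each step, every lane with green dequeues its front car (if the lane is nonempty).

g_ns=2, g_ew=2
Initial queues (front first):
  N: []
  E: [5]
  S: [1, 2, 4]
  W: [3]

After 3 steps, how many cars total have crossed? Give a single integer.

Answer: 4

Derivation:
Step 1 [NS]: N:empty,E:wait,S:car1-GO,W:wait | queues: N=0 E=1 S=2 W=1
Step 2 [NS]: N:empty,E:wait,S:car2-GO,W:wait | queues: N=0 E=1 S=1 W=1
Step 3 [EW]: N:wait,E:car5-GO,S:wait,W:car3-GO | queues: N=0 E=0 S=1 W=0
Cars crossed by step 3: 4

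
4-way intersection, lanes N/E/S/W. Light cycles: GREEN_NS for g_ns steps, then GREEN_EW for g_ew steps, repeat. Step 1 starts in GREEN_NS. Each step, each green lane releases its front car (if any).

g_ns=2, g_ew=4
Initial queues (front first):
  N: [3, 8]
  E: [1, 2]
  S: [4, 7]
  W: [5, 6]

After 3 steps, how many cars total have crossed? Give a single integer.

Step 1 [NS]: N:car3-GO,E:wait,S:car4-GO,W:wait | queues: N=1 E=2 S=1 W=2
Step 2 [NS]: N:car8-GO,E:wait,S:car7-GO,W:wait | queues: N=0 E=2 S=0 W=2
Step 3 [EW]: N:wait,E:car1-GO,S:wait,W:car5-GO | queues: N=0 E=1 S=0 W=1
Cars crossed by step 3: 6

Answer: 6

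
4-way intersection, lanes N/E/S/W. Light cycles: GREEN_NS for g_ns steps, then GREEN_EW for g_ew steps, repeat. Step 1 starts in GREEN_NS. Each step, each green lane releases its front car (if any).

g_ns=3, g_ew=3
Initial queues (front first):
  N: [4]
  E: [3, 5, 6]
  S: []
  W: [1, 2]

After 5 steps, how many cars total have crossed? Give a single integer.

Answer: 5

Derivation:
Step 1 [NS]: N:car4-GO,E:wait,S:empty,W:wait | queues: N=0 E=3 S=0 W=2
Step 2 [NS]: N:empty,E:wait,S:empty,W:wait | queues: N=0 E=3 S=0 W=2
Step 3 [NS]: N:empty,E:wait,S:empty,W:wait | queues: N=0 E=3 S=0 W=2
Step 4 [EW]: N:wait,E:car3-GO,S:wait,W:car1-GO | queues: N=0 E=2 S=0 W=1
Step 5 [EW]: N:wait,E:car5-GO,S:wait,W:car2-GO | queues: N=0 E=1 S=0 W=0
Cars crossed by step 5: 5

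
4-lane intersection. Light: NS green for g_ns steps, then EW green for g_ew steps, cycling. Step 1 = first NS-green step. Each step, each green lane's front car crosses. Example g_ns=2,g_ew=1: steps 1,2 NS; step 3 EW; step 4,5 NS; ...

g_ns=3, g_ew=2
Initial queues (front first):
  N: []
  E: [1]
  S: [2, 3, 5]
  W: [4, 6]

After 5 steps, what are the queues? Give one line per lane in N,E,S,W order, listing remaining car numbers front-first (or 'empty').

Step 1 [NS]: N:empty,E:wait,S:car2-GO,W:wait | queues: N=0 E=1 S=2 W=2
Step 2 [NS]: N:empty,E:wait,S:car3-GO,W:wait | queues: N=0 E=1 S=1 W=2
Step 3 [NS]: N:empty,E:wait,S:car5-GO,W:wait | queues: N=0 E=1 S=0 W=2
Step 4 [EW]: N:wait,E:car1-GO,S:wait,W:car4-GO | queues: N=0 E=0 S=0 W=1
Step 5 [EW]: N:wait,E:empty,S:wait,W:car6-GO | queues: N=0 E=0 S=0 W=0

N: empty
E: empty
S: empty
W: empty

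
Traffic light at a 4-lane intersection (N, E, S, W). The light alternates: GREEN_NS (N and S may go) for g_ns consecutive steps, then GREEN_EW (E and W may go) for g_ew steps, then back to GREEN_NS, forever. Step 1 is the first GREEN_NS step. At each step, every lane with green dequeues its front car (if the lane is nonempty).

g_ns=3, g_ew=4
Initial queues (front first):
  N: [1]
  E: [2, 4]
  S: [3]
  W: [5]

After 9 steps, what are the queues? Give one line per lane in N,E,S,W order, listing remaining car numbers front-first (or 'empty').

Step 1 [NS]: N:car1-GO,E:wait,S:car3-GO,W:wait | queues: N=0 E=2 S=0 W=1
Step 2 [NS]: N:empty,E:wait,S:empty,W:wait | queues: N=0 E=2 S=0 W=1
Step 3 [NS]: N:empty,E:wait,S:empty,W:wait | queues: N=0 E=2 S=0 W=1
Step 4 [EW]: N:wait,E:car2-GO,S:wait,W:car5-GO | queues: N=0 E=1 S=0 W=0
Step 5 [EW]: N:wait,E:car4-GO,S:wait,W:empty | queues: N=0 E=0 S=0 W=0

N: empty
E: empty
S: empty
W: empty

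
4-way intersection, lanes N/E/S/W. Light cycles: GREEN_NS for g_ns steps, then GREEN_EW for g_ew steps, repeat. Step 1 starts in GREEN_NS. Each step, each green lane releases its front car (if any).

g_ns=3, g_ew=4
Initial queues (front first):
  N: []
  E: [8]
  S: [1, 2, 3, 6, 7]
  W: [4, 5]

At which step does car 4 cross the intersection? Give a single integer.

Step 1 [NS]: N:empty,E:wait,S:car1-GO,W:wait | queues: N=0 E=1 S=4 W=2
Step 2 [NS]: N:empty,E:wait,S:car2-GO,W:wait | queues: N=0 E=1 S=3 W=2
Step 3 [NS]: N:empty,E:wait,S:car3-GO,W:wait | queues: N=0 E=1 S=2 W=2
Step 4 [EW]: N:wait,E:car8-GO,S:wait,W:car4-GO | queues: N=0 E=0 S=2 W=1
Step 5 [EW]: N:wait,E:empty,S:wait,W:car5-GO | queues: N=0 E=0 S=2 W=0
Step 6 [EW]: N:wait,E:empty,S:wait,W:empty | queues: N=0 E=0 S=2 W=0
Step 7 [EW]: N:wait,E:empty,S:wait,W:empty | queues: N=0 E=0 S=2 W=0
Step 8 [NS]: N:empty,E:wait,S:car6-GO,W:wait | queues: N=0 E=0 S=1 W=0
Step 9 [NS]: N:empty,E:wait,S:car7-GO,W:wait | queues: N=0 E=0 S=0 W=0
Car 4 crosses at step 4

4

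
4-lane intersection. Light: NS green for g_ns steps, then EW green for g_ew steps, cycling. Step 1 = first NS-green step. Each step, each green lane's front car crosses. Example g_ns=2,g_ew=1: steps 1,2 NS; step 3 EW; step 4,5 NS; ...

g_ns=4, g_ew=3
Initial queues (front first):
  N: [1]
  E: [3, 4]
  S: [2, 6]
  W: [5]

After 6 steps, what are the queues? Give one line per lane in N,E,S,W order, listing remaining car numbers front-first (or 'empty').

Step 1 [NS]: N:car1-GO,E:wait,S:car2-GO,W:wait | queues: N=0 E=2 S=1 W=1
Step 2 [NS]: N:empty,E:wait,S:car6-GO,W:wait | queues: N=0 E=2 S=0 W=1
Step 3 [NS]: N:empty,E:wait,S:empty,W:wait | queues: N=0 E=2 S=0 W=1
Step 4 [NS]: N:empty,E:wait,S:empty,W:wait | queues: N=0 E=2 S=0 W=1
Step 5 [EW]: N:wait,E:car3-GO,S:wait,W:car5-GO | queues: N=0 E=1 S=0 W=0
Step 6 [EW]: N:wait,E:car4-GO,S:wait,W:empty | queues: N=0 E=0 S=0 W=0

N: empty
E: empty
S: empty
W: empty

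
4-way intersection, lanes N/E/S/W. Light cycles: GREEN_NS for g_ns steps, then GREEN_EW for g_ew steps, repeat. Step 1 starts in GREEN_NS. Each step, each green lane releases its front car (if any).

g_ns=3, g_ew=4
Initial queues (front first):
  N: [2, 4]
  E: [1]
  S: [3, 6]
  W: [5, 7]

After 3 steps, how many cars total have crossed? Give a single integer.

Step 1 [NS]: N:car2-GO,E:wait,S:car3-GO,W:wait | queues: N=1 E=1 S=1 W=2
Step 2 [NS]: N:car4-GO,E:wait,S:car6-GO,W:wait | queues: N=0 E=1 S=0 W=2
Step 3 [NS]: N:empty,E:wait,S:empty,W:wait | queues: N=0 E=1 S=0 W=2
Cars crossed by step 3: 4

Answer: 4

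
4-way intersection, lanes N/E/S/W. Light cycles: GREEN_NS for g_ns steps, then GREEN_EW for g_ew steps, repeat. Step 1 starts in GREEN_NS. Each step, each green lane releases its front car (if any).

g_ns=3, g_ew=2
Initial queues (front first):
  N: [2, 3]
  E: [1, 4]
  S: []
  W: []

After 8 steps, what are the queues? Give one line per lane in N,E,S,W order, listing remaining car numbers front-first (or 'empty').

Step 1 [NS]: N:car2-GO,E:wait,S:empty,W:wait | queues: N=1 E=2 S=0 W=0
Step 2 [NS]: N:car3-GO,E:wait,S:empty,W:wait | queues: N=0 E=2 S=0 W=0
Step 3 [NS]: N:empty,E:wait,S:empty,W:wait | queues: N=0 E=2 S=0 W=0
Step 4 [EW]: N:wait,E:car1-GO,S:wait,W:empty | queues: N=0 E=1 S=0 W=0
Step 5 [EW]: N:wait,E:car4-GO,S:wait,W:empty | queues: N=0 E=0 S=0 W=0

N: empty
E: empty
S: empty
W: empty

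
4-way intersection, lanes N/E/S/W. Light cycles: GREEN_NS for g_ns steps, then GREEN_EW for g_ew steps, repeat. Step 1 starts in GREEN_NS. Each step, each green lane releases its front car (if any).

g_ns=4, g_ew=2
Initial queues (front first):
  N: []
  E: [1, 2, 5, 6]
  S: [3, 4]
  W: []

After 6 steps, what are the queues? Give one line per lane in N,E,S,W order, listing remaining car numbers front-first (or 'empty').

Step 1 [NS]: N:empty,E:wait,S:car3-GO,W:wait | queues: N=0 E=4 S=1 W=0
Step 2 [NS]: N:empty,E:wait,S:car4-GO,W:wait | queues: N=0 E=4 S=0 W=0
Step 3 [NS]: N:empty,E:wait,S:empty,W:wait | queues: N=0 E=4 S=0 W=0
Step 4 [NS]: N:empty,E:wait,S:empty,W:wait | queues: N=0 E=4 S=0 W=0
Step 5 [EW]: N:wait,E:car1-GO,S:wait,W:empty | queues: N=0 E=3 S=0 W=0
Step 6 [EW]: N:wait,E:car2-GO,S:wait,W:empty | queues: N=0 E=2 S=0 W=0

N: empty
E: 5 6
S: empty
W: empty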